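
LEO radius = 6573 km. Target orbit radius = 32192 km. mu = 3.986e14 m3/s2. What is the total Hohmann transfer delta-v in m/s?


V1 = sqrt(mu/r1) = 7787.3 m/s
dV1 = V1*(sqrt(2*r2/(r1+r2)) - 1) = 2248.59 m/s
V2 = sqrt(mu/r2) = 3518.8 m/s
dV2 = V2*(1 - sqrt(2*r1/(r1+r2))) = 1469.66 m/s
Total dV = 3718 m/s

3718 m/s


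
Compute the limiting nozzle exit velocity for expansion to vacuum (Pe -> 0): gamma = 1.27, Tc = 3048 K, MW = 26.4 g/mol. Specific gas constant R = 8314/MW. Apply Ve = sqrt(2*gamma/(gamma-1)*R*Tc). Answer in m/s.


R = 8314 / 26.4 = 314.92 J/(kg.K)
Ve = sqrt(2 * 1.27 / (1.27 - 1) * 314.92 * 3048) = 3005 m/s

3005 m/s


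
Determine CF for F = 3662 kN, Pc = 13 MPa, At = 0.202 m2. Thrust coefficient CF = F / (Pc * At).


CF = 3662000 / (13e6 * 0.202) = 1.39

1.39


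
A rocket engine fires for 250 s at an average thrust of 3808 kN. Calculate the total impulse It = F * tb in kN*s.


It = 3808 * 250 = 952000 kN*s

952000 kN*s


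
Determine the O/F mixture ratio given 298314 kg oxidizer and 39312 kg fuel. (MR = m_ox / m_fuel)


MR = 298314 / 39312 = 7.59

7.59


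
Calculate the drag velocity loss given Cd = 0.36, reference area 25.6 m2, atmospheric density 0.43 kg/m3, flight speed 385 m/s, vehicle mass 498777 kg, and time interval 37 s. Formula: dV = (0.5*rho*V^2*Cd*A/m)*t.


D = 0.5 * 0.43 * 385^2 * 0.36 * 25.6 = 293698.94 N
a = 293698.94 / 498777 = 0.5888 m/s2
dV = 0.5888 * 37 = 21.8 m/s

21.8 m/s


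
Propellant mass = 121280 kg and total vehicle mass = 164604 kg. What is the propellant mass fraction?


PMF = 121280 / 164604 = 0.737

0.737


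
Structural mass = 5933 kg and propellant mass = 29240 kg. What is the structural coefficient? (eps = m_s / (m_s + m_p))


eps = 5933 / (5933 + 29240) = 0.1687

0.1687


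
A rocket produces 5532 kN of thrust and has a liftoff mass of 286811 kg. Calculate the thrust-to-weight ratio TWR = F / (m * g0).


TWR = 5532000 / (286811 * 9.81) = 1.97

1.97


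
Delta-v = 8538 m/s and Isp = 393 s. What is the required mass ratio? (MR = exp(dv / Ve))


Ve = 393 * 9.81 = 3855.33 m/s
MR = exp(8538 / 3855.33) = 9.158

9.158


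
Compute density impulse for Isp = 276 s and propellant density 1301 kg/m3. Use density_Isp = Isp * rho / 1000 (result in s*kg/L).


rho*Isp = 276 * 1301 / 1000 = 359 s*kg/L

359 s*kg/L


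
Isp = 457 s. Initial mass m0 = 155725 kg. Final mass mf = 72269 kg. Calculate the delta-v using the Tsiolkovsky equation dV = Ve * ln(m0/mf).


Ve = 457 * 9.81 = 4483.17 m/s
dV = 4483.17 * ln(155725/72269) = 3442 m/s

3442 m/s


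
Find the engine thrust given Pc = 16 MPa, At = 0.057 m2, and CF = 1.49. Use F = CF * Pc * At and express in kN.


F = 1.49 * 16e6 * 0.057 = 1.3589e+06 N = 1358.9 kN

1358.9 kN


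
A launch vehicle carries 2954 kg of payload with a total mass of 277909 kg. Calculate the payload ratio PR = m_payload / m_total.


PR = 2954 / 277909 = 0.0106

0.0106


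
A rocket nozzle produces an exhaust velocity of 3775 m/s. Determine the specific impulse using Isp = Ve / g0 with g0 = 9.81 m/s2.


Isp = Ve / g0 = 3775 / 9.81 = 384.8 s

384.8 s


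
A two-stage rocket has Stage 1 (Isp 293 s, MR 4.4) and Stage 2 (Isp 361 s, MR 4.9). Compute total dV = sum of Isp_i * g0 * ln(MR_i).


dV1 = 293 * 9.81 * ln(4.4) = 4258.6 m/s
dV2 = 361 * 9.81 * ln(4.9) = 5628.1 m/s
Total dV = 4258.6 + 5628.1 = 9886.7 m/s ~ 9887 m/s

9887 m/s


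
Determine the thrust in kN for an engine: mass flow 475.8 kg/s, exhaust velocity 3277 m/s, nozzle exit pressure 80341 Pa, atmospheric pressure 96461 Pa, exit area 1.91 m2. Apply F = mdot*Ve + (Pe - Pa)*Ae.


F = 475.8 * 3277 + (80341 - 96461) * 1.91 = 1.5284e+06 N = 1528.4 kN

1528.4 kN


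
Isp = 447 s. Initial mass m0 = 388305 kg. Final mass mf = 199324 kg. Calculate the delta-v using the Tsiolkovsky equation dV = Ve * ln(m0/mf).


Ve = 447 * 9.81 = 4385.07 m/s
dV = 4385.07 * ln(388305/199324) = 2924 m/s

2924 m/s


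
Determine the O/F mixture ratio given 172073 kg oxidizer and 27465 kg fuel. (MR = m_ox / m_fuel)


MR = 172073 / 27465 = 6.27

6.27


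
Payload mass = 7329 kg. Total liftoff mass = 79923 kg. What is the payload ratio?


PR = 7329 / 79923 = 0.0917

0.0917


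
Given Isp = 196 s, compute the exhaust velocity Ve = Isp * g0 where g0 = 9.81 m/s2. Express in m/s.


Ve = Isp * g0 = 196 * 9.81 = 1922.8 m/s

1922.8 m/s


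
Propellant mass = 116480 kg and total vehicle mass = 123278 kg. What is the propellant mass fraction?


PMF = 116480 / 123278 = 0.945

0.945


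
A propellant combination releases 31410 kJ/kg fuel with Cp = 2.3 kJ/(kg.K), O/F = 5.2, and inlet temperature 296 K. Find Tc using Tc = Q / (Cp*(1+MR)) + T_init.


Tc = 31410 / (2.3 * (1 + 5.2)) + 296 = 2499 K

2499 K


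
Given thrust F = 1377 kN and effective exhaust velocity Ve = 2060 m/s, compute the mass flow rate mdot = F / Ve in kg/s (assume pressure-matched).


mdot = F / Ve = 1377000 / 2060 = 668.4 kg/s

668.4 kg/s


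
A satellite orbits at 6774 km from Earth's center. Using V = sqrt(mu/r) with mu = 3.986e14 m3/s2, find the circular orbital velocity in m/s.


V = sqrt(3.986e14 / 6774000) = 7671 m/s

7671 m/s


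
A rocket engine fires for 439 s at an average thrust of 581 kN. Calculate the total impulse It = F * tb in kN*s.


It = 581 * 439 = 255059 kN*s

255059 kN*s


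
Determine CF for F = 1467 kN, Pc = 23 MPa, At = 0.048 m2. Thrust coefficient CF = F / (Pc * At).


CF = 1467000 / (23e6 * 0.048) = 1.33

1.33


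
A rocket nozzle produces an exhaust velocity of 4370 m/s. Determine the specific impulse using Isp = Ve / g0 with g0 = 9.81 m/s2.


Isp = Ve / g0 = 4370 / 9.81 = 445.5 s

445.5 s


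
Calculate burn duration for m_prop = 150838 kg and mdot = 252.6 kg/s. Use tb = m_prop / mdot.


tb = 150838 / 252.6 = 597.1 s

597.1 s


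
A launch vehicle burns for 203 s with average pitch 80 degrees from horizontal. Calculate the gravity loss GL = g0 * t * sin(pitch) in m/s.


GL = 9.81 * 203 * sin(80 deg) = 1961 m/s

1961 m/s


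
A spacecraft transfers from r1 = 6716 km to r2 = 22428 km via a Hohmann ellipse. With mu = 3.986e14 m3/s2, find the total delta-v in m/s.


V1 = sqrt(mu/r1) = 7703.95 m/s
dV1 = V1*(sqrt(2*r2/(r1+r2)) - 1) = 1853.66 m/s
V2 = sqrt(mu/r2) = 4215.74 m/s
dV2 = V2*(1 - sqrt(2*r1/(r1+r2))) = 1353.74 m/s
Total dV = 3207 m/s

3207 m/s


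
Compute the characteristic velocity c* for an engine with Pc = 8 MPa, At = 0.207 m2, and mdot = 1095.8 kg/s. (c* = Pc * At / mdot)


c* = 8e6 * 0.207 / 1095.8 = 1511 m/s

1511 m/s


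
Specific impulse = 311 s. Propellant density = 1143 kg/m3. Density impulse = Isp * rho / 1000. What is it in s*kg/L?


rho*Isp = 311 * 1143 / 1000 = 355 s*kg/L

355 s*kg/L


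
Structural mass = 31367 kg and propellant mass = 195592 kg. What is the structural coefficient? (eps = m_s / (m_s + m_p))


eps = 31367 / (31367 + 195592) = 0.1382

0.1382


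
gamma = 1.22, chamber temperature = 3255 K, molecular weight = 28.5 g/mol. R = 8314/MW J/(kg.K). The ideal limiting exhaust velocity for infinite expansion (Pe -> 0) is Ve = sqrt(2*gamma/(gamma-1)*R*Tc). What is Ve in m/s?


R = 8314 / 28.5 = 291.72 J/(kg.K)
Ve = sqrt(2 * 1.22 / (1.22 - 1) * 291.72 * 3255) = 3245 m/s

3245 m/s


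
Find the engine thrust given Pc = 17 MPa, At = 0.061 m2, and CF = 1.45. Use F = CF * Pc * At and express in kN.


F = 1.45 * 17e6 * 0.061 = 1.5036e+06 N = 1503.7 kN

1503.7 kN


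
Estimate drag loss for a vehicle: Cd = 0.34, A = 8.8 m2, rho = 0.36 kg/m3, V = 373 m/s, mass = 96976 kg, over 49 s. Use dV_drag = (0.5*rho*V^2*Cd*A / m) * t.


D = 0.5 * 0.36 * 373^2 * 0.34 * 8.8 = 74929.31 N
a = 74929.31 / 96976 = 0.7727 m/s2
dV = 0.7727 * 49 = 37.9 m/s

37.9 m/s


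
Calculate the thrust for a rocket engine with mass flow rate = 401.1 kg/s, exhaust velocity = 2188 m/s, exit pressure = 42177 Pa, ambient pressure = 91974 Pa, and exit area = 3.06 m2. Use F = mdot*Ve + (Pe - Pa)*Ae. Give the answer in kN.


F = 401.1 * 2188 + (42177 - 91974) * 3.06 = 725228.0 N = 725.2 kN

725.2 kN


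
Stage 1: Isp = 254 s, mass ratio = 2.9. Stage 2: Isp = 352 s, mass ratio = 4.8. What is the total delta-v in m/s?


dV1 = 254 * 9.81 * ln(2.9) = 2653.0 m/s
dV2 = 352 * 9.81 * ln(4.8) = 5416.6 m/s
Total dV = 2653.0 + 5416.6 = 8069.6 m/s ~ 8070 m/s

8070 m/s


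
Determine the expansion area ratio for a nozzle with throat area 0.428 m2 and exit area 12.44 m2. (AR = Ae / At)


AR = 12.44 / 0.428 = 29.1

29.1


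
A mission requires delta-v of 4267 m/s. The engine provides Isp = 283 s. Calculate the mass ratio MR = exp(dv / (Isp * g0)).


Ve = 283 * 9.81 = 2776.23 m/s
MR = exp(4267 / 2776.23) = 4.651

4.651


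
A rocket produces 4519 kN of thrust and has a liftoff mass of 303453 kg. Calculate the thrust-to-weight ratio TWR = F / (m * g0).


TWR = 4519000 / (303453 * 9.81) = 1.52

1.52


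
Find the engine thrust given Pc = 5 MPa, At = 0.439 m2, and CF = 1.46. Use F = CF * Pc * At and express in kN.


F = 1.46 * 5e6 * 0.439 = 3.2047e+06 N = 3204.7 kN

3204.7 kN


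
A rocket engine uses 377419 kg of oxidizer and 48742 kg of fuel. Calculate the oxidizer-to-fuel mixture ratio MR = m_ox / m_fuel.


MR = 377419 / 48742 = 7.74

7.74


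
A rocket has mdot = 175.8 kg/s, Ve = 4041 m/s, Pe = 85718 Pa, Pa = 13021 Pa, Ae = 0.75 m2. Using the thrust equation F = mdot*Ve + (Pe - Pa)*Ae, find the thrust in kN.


F = 175.8 * 4041 + (85718 - 13021) * 0.75 = 764931.0 N = 764.9 kN

764.9 kN


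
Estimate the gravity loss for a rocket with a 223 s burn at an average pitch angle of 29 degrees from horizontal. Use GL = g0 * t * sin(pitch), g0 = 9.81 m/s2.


GL = 9.81 * 223 * sin(29 deg) = 1061 m/s

1061 m/s


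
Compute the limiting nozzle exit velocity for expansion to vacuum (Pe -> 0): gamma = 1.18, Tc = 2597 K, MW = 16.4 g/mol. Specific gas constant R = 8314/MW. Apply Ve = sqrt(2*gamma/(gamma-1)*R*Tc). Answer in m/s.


R = 8314 / 16.4 = 506.95 J/(kg.K)
Ve = sqrt(2 * 1.18 / (1.18 - 1) * 506.95 * 2597) = 4155 m/s

4155 m/s


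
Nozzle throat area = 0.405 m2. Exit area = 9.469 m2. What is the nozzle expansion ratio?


AR = 9.469 / 0.405 = 23.4

23.4


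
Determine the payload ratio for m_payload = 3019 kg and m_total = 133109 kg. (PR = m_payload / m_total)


PR = 3019 / 133109 = 0.0227

0.0227


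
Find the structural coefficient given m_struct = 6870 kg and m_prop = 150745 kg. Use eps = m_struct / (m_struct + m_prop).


eps = 6870 / (6870 + 150745) = 0.0436

0.0436


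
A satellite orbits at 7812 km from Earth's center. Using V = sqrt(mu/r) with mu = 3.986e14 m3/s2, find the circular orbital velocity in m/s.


V = sqrt(3.986e14 / 7812000) = 7143 m/s

7143 m/s


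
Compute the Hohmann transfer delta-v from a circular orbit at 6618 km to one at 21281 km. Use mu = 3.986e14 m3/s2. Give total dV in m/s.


V1 = sqrt(mu/r1) = 7760.78 m/s
dV1 = V1*(sqrt(2*r2/(r1+r2)) - 1) = 1824.88 m/s
V2 = sqrt(mu/r2) = 4327.85 m/s
dV2 = V2*(1 - sqrt(2*r1/(r1+r2))) = 1346.89 m/s
Total dV = 3172 m/s

3172 m/s


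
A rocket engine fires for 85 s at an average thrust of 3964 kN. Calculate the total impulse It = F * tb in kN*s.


It = 3964 * 85 = 336940 kN*s

336940 kN*s


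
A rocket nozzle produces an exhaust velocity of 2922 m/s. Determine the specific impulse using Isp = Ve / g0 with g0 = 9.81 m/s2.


Isp = Ve / g0 = 2922 / 9.81 = 297.9 s

297.9 s


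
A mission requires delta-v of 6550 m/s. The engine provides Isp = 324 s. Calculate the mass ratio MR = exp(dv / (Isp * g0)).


Ve = 324 * 9.81 = 3178.44 m/s
MR = exp(6550 / 3178.44) = 7.852

7.852


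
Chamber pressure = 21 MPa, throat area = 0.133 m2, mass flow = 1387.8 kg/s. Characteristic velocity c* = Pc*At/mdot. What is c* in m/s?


c* = 21e6 * 0.133 / 1387.8 = 2013 m/s

2013 m/s


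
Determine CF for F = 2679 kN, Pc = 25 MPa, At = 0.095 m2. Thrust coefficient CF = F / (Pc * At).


CF = 2679000 / (25e6 * 0.095) = 1.13

1.13


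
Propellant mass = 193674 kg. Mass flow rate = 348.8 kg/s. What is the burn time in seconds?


tb = 193674 / 348.8 = 555.3 s

555.3 s


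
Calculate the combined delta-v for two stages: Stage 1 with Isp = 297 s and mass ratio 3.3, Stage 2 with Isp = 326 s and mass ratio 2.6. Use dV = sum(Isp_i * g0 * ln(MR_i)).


dV1 = 297 * 9.81 * ln(3.3) = 3478.6 m/s
dV2 = 326 * 9.81 * ln(2.6) = 3055.8 m/s
Total dV = 3478.6 + 3055.8 = 6534.4 m/s ~ 6534 m/s

6534 m/s


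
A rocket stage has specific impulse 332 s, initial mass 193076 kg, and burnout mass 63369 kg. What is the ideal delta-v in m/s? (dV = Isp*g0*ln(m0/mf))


Ve = 332 * 9.81 = 3256.92 m/s
dV = 3256.92 * ln(193076/63369) = 3629 m/s

3629 m/s


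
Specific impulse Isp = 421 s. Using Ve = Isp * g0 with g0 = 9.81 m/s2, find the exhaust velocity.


Ve = Isp * g0 = 421 * 9.81 = 4130.0 m/s

4130.0 m/s


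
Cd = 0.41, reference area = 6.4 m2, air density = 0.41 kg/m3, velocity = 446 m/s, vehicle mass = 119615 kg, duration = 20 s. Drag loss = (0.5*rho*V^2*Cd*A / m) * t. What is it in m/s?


D = 0.5 * 0.41 * 446^2 * 0.41 * 6.4 = 107000.89 N
a = 107000.89 / 119615 = 0.8945 m/s2
dV = 0.8945 * 20 = 17.9 m/s

17.9 m/s


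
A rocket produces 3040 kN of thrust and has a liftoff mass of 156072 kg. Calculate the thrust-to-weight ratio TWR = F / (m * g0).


TWR = 3040000 / (156072 * 9.81) = 1.99

1.99


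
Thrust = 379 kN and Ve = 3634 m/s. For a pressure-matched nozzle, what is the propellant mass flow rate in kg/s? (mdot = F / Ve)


mdot = F / Ve = 379000 / 3634 = 104.3 kg/s

104.3 kg/s


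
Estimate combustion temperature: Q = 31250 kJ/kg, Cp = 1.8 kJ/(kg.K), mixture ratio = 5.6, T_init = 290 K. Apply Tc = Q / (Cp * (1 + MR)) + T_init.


Tc = 31250 / (1.8 * (1 + 5.6)) + 290 = 2920 K

2920 K


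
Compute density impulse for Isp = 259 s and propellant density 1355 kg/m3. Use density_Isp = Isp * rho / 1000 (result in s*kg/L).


rho*Isp = 259 * 1355 / 1000 = 351 s*kg/L

351 s*kg/L


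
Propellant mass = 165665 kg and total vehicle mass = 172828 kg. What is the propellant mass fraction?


PMF = 165665 / 172828 = 0.959

0.959


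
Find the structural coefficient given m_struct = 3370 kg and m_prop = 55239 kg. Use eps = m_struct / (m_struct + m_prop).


eps = 3370 / (3370 + 55239) = 0.0575

0.0575


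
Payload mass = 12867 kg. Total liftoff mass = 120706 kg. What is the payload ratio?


PR = 12867 / 120706 = 0.1066

0.1066


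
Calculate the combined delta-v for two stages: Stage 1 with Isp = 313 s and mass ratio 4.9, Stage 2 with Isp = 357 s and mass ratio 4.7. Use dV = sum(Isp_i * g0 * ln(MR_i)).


dV1 = 313 * 9.81 * ln(4.9) = 4879.8 m/s
dV2 = 357 * 9.81 * ln(4.7) = 5419.8 m/s
Total dV = 4879.8 + 5419.8 = 10299.6 m/s ~ 10300 m/s

10300 m/s


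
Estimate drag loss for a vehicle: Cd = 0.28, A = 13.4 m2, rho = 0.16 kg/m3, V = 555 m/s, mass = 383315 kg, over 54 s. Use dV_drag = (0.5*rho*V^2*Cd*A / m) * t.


D = 0.5 * 0.16 * 555^2 * 0.28 * 13.4 = 92456.78 N
a = 92456.78 / 383315 = 0.2412 m/s2
dV = 0.2412 * 54 = 13.0 m/s

13.0 m/s


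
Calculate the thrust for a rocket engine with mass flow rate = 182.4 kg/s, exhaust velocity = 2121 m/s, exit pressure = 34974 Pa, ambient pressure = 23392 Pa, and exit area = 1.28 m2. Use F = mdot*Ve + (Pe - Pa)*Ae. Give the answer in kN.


F = 182.4 * 2121 + (34974 - 23392) * 1.28 = 401695.0 N = 401.7 kN

401.7 kN


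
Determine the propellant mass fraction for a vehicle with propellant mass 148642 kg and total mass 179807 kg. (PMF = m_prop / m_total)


PMF = 148642 / 179807 = 0.827

0.827


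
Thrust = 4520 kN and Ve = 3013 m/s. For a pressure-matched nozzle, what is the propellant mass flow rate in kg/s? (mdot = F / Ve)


mdot = F / Ve = 4520000 / 3013 = 1500.2 kg/s

1500.2 kg/s


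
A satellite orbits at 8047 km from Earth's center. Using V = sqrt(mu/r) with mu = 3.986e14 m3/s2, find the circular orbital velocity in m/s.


V = sqrt(3.986e14 / 8047000) = 7038 m/s

7038 m/s


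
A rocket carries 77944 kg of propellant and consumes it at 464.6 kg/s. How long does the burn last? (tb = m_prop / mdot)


tb = 77944 / 464.6 = 167.8 s

167.8 s


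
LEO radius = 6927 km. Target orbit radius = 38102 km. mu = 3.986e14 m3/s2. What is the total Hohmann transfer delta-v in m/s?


V1 = sqrt(mu/r1) = 7585.71 m/s
dV1 = V1*(sqrt(2*r2/(r1+r2)) - 1) = 2282.51 m/s
V2 = sqrt(mu/r2) = 3234.41 m/s
dV2 = V2*(1 - sqrt(2*r1/(r1+r2))) = 1440.35 m/s
Total dV = 3723 m/s

3723 m/s


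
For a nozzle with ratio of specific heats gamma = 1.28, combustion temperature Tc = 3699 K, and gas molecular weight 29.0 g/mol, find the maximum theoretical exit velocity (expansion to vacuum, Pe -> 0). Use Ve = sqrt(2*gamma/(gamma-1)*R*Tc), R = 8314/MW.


R = 8314 / 29.0 = 286.69 J/(kg.K)
Ve = sqrt(2 * 1.28 / (1.28 - 1) * 286.69 * 3699) = 3114 m/s

3114 m/s


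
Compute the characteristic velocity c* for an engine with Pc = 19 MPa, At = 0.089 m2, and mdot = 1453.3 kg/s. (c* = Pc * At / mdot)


c* = 19e6 * 0.089 / 1453.3 = 1164 m/s

1164 m/s


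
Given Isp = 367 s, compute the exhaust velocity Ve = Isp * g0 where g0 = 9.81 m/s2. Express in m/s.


Ve = Isp * g0 = 367 * 9.81 = 3600.3 m/s

3600.3 m/s


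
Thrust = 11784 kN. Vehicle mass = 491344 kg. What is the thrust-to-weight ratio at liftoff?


TWR = 11784000 / (491344 * 9.81) = 2.44

2.44


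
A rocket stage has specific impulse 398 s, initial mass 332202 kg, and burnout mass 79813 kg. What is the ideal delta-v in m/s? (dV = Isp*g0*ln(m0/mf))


Ve = 398 * 9.81 = 3904.38 m/s
dV = 3904.38 * ln(332202/79813) = 5568 m/s

5568 m/s


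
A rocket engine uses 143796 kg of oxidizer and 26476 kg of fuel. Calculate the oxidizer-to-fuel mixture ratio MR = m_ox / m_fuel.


MR = 143796 / 26476 = 5.43

5.43


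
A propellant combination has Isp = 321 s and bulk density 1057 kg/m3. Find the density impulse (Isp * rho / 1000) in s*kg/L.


rho*Isp = 321 * 1057 / 1000 = 339 s*kg/L

339 s*kg/L


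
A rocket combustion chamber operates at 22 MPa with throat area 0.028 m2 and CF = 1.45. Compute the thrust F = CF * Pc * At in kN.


F = 1.45 * 22e6 * 0.028 = 893200.0 N = 893.2 kN

893.2 kN


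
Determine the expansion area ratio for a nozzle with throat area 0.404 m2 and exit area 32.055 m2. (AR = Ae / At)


AR = 32.055 / 0.404 = 79.3

79.3


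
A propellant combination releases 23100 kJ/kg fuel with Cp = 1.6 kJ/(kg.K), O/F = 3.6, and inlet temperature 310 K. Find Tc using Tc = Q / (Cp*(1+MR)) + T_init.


Tc = 23100 / (1.6 * (1 + 3.6)) + 310 = 3449 K

3449 K


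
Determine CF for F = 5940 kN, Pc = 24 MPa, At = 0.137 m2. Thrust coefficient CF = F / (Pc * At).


CF = 5940000 / (24e6 * 0.137) = 1.81

1.81


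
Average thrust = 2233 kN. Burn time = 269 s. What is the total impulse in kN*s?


It = 2233 * 269 = 600677 kN*s

600677 kN*s


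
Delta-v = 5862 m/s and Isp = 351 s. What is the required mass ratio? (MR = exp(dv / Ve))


Ve = 351 * 9.81 = 3443.31 m/s
MR = exp(5862 / 3443.31) = 5.487

5.487


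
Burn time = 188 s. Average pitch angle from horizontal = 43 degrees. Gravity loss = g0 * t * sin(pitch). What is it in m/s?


GL = 9.81 * 188 * sin(43 deg) = 1258 m/s

1258 m/s


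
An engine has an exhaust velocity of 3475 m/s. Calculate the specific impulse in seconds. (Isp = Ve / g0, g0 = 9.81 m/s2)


Isp = Ve / g0 = 3475 / 9.81 = 354.2 s

354.2 s


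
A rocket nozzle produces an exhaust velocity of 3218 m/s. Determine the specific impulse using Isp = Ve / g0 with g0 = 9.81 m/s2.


Isp = Ve / g0 = 3218 / 9.81 = 328.0 s

328.0 s


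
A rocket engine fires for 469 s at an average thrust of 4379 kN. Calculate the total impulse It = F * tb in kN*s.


It = 4379 * 469 = 2053751 kN*s

2053751 kN*s


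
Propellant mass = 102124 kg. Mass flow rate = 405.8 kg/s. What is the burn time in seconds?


tb = 102124 / 405.8 = 251.7 s

251.7 s


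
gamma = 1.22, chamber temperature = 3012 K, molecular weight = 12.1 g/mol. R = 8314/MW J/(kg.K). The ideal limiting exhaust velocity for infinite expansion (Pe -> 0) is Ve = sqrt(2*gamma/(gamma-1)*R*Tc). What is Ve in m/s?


R = 8314 / 12.1 = 687.11 J/(kg.K)
Ve = sqrt(2 * 1.22 / (1.22 - 1) * 687.11 * 3012) = 4791 m/s

4791 m/s


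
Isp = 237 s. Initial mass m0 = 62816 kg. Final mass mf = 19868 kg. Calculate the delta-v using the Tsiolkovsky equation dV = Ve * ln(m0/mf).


Ve = 237 * 9.81 = 2324.97 m/s
dV = 2324.97 * ln(62816/19868) = 2676 m/s

2676 m/s


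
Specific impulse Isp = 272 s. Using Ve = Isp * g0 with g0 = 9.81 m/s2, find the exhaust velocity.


Ve = Isp * g0 = 272 * 9.81 = 2668.3 m/s

2668.3 m/s


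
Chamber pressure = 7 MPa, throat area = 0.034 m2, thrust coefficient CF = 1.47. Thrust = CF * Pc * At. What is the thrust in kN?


F = 1.47 * 7e6 * 0.034 = 349860.0 N = 349.9 kN

349.9 kN


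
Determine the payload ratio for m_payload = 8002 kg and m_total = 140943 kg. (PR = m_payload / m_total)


PR = 8002 / 140943 = 0.0568

0.0568


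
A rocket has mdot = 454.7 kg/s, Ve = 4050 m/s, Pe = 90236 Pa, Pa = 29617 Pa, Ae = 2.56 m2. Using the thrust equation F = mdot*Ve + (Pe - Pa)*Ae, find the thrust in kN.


F = 454.7 * 4050 + (90236 - 29617) * 2.56 = 1.9967e+06 N = 1996.7 kN

1996.7 kN


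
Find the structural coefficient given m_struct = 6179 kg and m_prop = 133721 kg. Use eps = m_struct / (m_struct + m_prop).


eps = 6179 / (6179 + 133721) = 0.0442

0.0442


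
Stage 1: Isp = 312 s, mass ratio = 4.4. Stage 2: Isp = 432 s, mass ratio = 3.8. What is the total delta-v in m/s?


dV1 = 312 * 9.81 * ln(4.4) = 4534.8 m/s
dV2 = 432 * 9.81 * ln(3.8) = 5657.6 m/s
Total dV = 4534.8 + 5657.6 = 10192.4 m/s ~ 10192 m/s

10192 m/s


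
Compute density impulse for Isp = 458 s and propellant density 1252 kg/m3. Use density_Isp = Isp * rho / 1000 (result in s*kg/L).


rho*Isp = 458 * 1252 / 1000 = 573 s*kg/L

573 s*kg/L


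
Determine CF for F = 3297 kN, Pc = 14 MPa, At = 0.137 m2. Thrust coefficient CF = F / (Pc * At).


CF = 3297000 / (14e6 * 0.137) = 1.72

1.72


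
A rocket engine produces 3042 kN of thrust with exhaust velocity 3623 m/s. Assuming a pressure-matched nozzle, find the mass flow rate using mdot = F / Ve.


mdot = F / Ve = 3042000 / 3623 = 839.6 kg/s

839.6 kg/s


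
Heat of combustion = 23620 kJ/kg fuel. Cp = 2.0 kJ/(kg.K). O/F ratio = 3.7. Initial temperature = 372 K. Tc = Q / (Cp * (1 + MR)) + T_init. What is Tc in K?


Tc = 23620 / (2.0 * (1 + 3.7)) + 372 = 2885 K

2885 K


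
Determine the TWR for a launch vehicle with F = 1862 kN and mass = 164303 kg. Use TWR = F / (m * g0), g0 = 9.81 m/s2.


TWR = 1862000 / (164303 * 9.81) = 1.16

1.16


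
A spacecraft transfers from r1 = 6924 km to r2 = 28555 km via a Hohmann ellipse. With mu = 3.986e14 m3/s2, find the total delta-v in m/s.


V1 = sqrt(mu/r1) = 7587.35 m/s
dV1 = V1*(sqrt(2*r2/(r1+r2)) - 1) = 2038.97 m/s
V2 = sqrt(mu/r2) = 3736.18 m/s
dV2 = V2*(1 - sqrt(2*r1/(r1+r2))) = 1401.99 m/s
Total dV = 3441 m/s

3441 m/s


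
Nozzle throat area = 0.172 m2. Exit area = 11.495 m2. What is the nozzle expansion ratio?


AR = 11.495 / 0.172 = 66.8

66.8


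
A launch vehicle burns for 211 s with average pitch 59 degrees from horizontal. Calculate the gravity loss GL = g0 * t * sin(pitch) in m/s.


GL = 9.81 * 211 * sin(59 deg) = 1774 m/s

1774 m/s


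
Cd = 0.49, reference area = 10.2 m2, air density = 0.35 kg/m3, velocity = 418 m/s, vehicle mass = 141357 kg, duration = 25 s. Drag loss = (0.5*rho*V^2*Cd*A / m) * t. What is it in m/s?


D = 0.5 * 0.35 * 418^2 * 0.49 * 10.2 = 152822.35 N
a = 152822.35 / 141357 = 1.0811 m/s2
dV = 1.0811 * 25 = 27.0 m/s

27.0 m/s


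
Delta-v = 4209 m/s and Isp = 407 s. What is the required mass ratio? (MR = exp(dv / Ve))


Ve = 407 * 9.81 = 3992.67 m/s
MR = exp(4209 / 3992.67) = 2.87

2.87


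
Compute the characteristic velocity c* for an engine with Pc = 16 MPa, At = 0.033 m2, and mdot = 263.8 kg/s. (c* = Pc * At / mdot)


c* = 16e6 * 0.033 / 263.8 = 2002 m/s

2002 m/s


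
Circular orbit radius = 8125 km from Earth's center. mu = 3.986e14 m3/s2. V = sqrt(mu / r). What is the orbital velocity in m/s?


V = sqrt(3.986e14 / 8125000) = 7004 m/s

7004 m/s


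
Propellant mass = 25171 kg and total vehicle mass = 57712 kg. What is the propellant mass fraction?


PMF = 25171 / 57712 = 0.436

0.436


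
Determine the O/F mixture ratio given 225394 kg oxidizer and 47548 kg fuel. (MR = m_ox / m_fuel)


MR = 225394 / 47548 = 4.74

4.74


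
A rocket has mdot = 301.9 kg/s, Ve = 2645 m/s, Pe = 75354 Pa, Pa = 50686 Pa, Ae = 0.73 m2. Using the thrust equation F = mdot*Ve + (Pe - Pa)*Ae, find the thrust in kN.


F = 301.9 * 2645 + (75354 - 50686) * 0.73 = 816533.0 N = 816.5 kN

816.5 kN


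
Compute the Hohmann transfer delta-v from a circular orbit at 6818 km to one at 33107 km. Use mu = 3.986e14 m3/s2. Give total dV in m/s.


V1 = sqrt(mu/r1) = 7646.1 m/s
dV1 = V1*(sqrt(2*r2/(r1+r2)) - 1) = 2200.64 m/s
V2 = sqrt(mu/r2) = 3469.83 m/s
dV2 = V2*(1 - sqrt(2*r1/(r1+r2))) = 1442.01 m/s
Total dV = 3643 m/s

3643 m/s


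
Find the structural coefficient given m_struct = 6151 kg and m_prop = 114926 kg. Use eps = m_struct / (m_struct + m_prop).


eps = 6151 / (6151 + 114926) = 0.0508

0.0508


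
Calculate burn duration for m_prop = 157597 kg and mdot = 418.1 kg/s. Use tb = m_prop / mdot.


tb = 157597 / 418.1 = 376.9 s

376.9 s


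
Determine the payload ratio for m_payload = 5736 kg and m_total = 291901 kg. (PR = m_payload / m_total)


PR = 5736 / 291901 = 0.0197

0.0197


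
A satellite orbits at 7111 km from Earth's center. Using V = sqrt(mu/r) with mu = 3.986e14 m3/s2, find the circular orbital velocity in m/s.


V = sqrt(3.986e14 / 7111000) = 7487 m/s

7487 m/s


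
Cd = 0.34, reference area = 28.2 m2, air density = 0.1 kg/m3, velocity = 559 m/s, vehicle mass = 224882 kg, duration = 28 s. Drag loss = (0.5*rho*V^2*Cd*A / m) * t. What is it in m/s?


D = 0.5 * 0.1 * 559^2 * 0.34 * 28.2 = 149803.39 N
a = 149803.39 / 224882 = 0.6661 m/s2
dV = 0.6661 * 28 = 18.7 m/s

18.7 m/s


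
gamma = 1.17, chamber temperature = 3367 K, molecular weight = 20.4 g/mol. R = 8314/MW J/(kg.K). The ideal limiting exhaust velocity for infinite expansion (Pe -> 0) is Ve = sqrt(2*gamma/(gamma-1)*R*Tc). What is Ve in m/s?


R = 8314 / 20.4 = 407.55 J/(kg.K)
Ve = sqrt(2 * 1.17 / (1.17 - 1) * 407.55 * 3367) = 4346 m/s

4346 m/s


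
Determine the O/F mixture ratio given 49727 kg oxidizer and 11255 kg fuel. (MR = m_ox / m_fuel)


MR = 49727 / 11255 = 4.42

4.42


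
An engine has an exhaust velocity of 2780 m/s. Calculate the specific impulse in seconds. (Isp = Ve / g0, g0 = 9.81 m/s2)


Isp = Ve / g0 = 2780 / 9.81 = 283.4 s

283.4 s


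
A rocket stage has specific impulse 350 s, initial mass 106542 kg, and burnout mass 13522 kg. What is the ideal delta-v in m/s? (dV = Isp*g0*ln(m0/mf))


Ve = 350 * 9.81 = 3433.5 m/s
dV = 3433.5 * ln(106542/13522) = 7088 m/s

7088 m/s


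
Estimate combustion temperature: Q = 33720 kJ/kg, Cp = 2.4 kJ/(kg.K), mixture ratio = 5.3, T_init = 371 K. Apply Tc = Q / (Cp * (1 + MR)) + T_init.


Tc = 33720 / (2.4 * (1 + 5.3)) + 371 = 2601 K

2601 K


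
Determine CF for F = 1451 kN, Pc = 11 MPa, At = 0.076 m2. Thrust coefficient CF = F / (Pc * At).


CF = 1451000 / (11e6 * 0.076) = 1.74

1.74


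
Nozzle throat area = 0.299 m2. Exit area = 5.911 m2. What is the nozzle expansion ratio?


AR = 5.911 / 0.299 = 19.8

19.8


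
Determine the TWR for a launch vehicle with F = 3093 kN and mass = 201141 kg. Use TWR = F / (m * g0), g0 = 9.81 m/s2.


TWR = 3093000 / (201141 * 9.81) = 1.57

1.57


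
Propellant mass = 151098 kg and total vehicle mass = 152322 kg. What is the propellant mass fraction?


PMF = 151098 / 152322 = 0.992

0.992


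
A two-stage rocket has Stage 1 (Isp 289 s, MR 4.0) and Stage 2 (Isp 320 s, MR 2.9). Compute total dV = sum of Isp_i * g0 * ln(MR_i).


dV1 = 289 * 9.81 * ln(4.0) = 3930.3 m/s
dV2 = 320 * 9.81 * ln(2.9) = 3342.3 m/s
Total dV = 3930.3 + 3342.3 = 7272.6 m/s ~ 7273 m/s

7273 m/s


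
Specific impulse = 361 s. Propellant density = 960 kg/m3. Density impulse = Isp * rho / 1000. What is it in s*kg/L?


rho*Isp = 361 * 960 / 1000 = 347 s*kg/L

347 s*kg/L


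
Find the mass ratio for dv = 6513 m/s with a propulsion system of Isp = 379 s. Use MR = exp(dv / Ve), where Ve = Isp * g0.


Ve = 379 * 9.81 = 3717.99 m/s
MR = exp(6513 / 3717.99) = 5.765

5.765


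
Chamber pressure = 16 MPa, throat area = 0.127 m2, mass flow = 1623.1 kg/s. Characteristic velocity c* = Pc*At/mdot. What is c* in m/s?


c* = 16e6 * 0.127 / 1623.1 = 1252 m/s

1252 m/s


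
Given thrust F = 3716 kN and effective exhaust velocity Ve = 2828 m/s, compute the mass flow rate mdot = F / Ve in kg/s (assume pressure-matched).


mdot = F / Ve = 3716000 / 2828 = 1314.0 kg/s

1314.0 kg/s


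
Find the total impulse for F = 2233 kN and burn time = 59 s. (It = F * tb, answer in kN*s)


It = 2233 * 59 = 131747 kN*s

131747 kN*s


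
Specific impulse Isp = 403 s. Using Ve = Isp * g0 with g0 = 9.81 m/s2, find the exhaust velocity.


Ve = Isp * g0 = 403 * 9.81 = 3953.4 m/s

3953.4 m/s


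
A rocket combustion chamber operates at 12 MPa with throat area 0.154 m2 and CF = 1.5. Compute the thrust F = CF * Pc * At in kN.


F = 1.5 * 12e6 * 0.154 = 2.7720e+06 N = 2772.0 kN

2772.0 kN


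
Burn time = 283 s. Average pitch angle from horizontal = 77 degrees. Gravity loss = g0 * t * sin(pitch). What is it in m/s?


GL = 9.81 * 283 * sin(77 deg) = 2705 m/s

2705 m/s


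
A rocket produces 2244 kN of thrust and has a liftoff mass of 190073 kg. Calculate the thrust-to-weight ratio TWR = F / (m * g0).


TWR = 2244000 / (190073 * 9.81) = 1.2

1.2


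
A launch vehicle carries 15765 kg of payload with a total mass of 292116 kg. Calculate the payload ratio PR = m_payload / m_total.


PR = 15765 / 292116 = 0.054

0.054


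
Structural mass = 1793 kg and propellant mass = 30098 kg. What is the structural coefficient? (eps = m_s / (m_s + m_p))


eps = 1793 / (1793 + 30098) = 0.0562

0.0562


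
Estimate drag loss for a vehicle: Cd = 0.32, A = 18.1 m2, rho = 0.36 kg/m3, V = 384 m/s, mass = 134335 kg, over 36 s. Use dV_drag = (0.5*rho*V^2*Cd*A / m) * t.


D = 0.5 * 0.36 * 384^2 * 0.32 * 18.1 = 153731.73 N
a = 153731.73 / 134335 = 1.1444 m/s2
dV = 1.1444 * 36 = 41.2 m/s

41.2 m/s


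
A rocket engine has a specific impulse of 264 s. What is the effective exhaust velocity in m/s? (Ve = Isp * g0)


Ve = Isp * g0 = 264 * 9.81 = 2589.8 m/s

2589.8 m/s


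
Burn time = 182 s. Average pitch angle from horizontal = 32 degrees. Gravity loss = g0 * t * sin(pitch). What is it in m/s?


GL = 9.81 * 182 * sin(32 deg) = 946 m/s

946 m/s


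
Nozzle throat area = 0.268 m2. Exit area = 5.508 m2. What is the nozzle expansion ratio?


AR = 5.508 / 0.268 = 20.6

20.6


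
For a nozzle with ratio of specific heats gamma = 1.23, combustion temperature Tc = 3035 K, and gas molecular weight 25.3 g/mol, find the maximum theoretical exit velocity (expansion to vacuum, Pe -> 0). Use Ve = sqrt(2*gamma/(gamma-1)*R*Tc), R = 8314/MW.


R = 8314 / 25.3 = 328.62 J/(kg.K)
Ve = sqrt(2 * 1.23 / (1.23 - 1) * 328.62 * 3035) = 3266 m/s

3266 m/s


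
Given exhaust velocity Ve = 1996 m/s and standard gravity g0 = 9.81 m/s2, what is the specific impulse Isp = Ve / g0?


Isp = Ve / g0 = 1996 / 9.81 = 203.5 s

203.5 s


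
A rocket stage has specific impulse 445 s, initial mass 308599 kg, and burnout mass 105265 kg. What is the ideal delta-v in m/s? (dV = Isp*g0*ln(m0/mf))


Ve = 445 * 9.81 = 4365.45 m/s
dV = 4365.45 * ln(308599/105265) = 4695 m/s

4695 m/s


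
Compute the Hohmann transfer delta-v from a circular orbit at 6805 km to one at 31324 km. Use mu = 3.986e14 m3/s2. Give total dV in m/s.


V1 = sqrt(mu/r1) = 7653.4 m/s
dV1 = V1*(sqrt(2*r2/(r1+r2)) - 1) = 2156.86 m/s
V2 = sqrt(mu/r2) = 3567.22 m/s
dV2 = V2*(1 - sqrt(2*r1/(r1+r2))) = 1435.99 m/s
Total dV = 3593 m/s

3593 m/s


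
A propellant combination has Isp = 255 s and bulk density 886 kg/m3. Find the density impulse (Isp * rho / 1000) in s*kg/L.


rho*Isp = 255 * 886 / 1000 = 226 s*kg/L

226 s*kg/L


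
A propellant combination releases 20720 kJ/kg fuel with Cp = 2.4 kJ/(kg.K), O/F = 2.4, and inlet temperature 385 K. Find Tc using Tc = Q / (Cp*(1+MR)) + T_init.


Tc = 20720 / (2.4 * (1 + 2.4)) + 385 = 2924 K

2924 K


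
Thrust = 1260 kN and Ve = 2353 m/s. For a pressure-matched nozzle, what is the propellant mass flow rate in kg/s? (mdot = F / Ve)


mdot = F / Ve = 1260000 / 2353 = 535.5 kg/s

535.5 kg/s


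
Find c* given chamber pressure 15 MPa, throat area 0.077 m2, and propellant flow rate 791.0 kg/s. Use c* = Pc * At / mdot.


c* = 15e6 * 0.077 / 791.0 = 1460 m/s

1460 m/s


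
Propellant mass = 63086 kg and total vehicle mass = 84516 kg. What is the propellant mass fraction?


PMF = 63086 / 84516 = 0.746

0.746


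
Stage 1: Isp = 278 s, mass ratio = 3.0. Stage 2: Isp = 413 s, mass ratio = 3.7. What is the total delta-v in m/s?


dV1 = 278 * 9.81 * ln(3.0) = 2996.1 m/s
dV2 = 413 * 9.81 * ln(3.7) = 5300.7 m/s
Total dV = 2996.1 + 5300.7 = 8296.8 m/s ~ 8297 m/s

8297 m/s


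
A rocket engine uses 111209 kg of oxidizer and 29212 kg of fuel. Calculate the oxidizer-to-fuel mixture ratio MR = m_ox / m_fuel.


MR = 111209 / 29212 = 3.81

3.81


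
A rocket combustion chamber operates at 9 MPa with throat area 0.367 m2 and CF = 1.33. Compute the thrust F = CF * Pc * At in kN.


F = 1.33 * 9e6 * 0.367 = 4.3930e+06 N = 4393.0 kN

4393.0 kN


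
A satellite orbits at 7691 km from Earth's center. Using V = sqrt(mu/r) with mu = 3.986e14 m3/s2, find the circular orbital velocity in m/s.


V = sqrt(3.986e14 / 7691000) = 7199 m/s

7199 m/s


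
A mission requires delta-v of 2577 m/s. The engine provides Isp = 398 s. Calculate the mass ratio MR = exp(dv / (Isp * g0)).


Ve = 398 * 9.81 = 3904.38 m/s
MR = exp(2577 / 3904.38) = 1.935

1.935


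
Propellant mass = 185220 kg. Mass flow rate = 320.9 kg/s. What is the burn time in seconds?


tb = 185220 / 320.9 = 577.2 s

577.2 s


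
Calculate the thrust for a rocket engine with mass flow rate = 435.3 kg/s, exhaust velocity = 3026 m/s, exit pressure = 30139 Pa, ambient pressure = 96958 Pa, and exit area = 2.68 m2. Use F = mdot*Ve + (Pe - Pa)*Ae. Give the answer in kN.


F = 435.3 * 3026 + (30139 - 96958) * 2.68 = 1.1381e+06 N = 1138.1 kN

1138.1 kN


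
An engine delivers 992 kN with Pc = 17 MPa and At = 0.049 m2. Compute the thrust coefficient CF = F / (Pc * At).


CF = 992000 / (17e6 * 0.049) = 1.19

1.19


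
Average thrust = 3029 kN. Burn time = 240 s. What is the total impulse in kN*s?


It = 3029 * 240 = 726960 kN*s

726960 kN*s


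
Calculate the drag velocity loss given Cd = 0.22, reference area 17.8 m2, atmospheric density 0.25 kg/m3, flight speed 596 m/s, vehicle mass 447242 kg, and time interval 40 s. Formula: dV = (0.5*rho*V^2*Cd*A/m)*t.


D = 0.5 * 0.25 * 596^2 * 0.22 * 17.8 = 173878.23 N
a = 173878.23 / 447242 = 0.3888 m/s2
dV = 0.3888 * 40 = 15.6 m/s

15.6 m/s


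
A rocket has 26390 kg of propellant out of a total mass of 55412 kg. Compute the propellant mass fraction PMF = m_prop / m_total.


PMF = 26390 / 55412 = 0.476

0.476


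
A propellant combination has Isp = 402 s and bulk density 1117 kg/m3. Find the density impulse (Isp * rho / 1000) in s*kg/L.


rho*Isp = 402 * 1117 / 1000 = 449 s*kg/L

449 s*kg/L


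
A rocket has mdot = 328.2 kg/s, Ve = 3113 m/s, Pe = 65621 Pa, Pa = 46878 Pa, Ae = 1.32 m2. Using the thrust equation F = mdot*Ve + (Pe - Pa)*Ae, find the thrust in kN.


F = 328.2 * 3113 + (65621 - 46878) * 1.32 = 1.0464e+06 N = 1046.4 kN

1046.4 kN


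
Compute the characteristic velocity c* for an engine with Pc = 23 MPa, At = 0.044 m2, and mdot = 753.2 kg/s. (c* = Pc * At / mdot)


c* = 23e6 * 0.044 / 753.2 = 1344 m/s

1344 m/s


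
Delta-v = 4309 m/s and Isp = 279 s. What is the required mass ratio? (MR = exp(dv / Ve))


Ve = 279 * 9.81 = 2736.99 m/s
MR = exp(4309 / 2736.99) = 4.828

4.828


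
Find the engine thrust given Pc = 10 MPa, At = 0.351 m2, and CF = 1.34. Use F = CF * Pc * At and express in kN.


F = 1.34 * 10e6 * 0.351 = 4.7034e+06 N = 4703.4 kN

4703.4 kN


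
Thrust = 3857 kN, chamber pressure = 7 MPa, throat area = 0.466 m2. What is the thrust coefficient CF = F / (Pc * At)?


CF = 3857000 / (7e6 * 0.466) = 1.18

1.18


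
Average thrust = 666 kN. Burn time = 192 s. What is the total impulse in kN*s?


It = 666 * 192 = 127872 kN*s

127872 kN*s


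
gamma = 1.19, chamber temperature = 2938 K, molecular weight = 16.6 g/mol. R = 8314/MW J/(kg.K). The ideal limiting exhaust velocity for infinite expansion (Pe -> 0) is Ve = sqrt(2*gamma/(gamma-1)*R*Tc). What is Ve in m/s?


R = 8314 / 16.6 = 500.84 J/(kg.K)
Ve = sqrt(2 * 1.19 / (1.19 - 1) * 500.84 * 2938) = 4293 m/s

4293 m/s


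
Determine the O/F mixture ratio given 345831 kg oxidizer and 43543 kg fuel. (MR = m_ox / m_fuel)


MR = 345831 / 43543 = 7.94

7.94


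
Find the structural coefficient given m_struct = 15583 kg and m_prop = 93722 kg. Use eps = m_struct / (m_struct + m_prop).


eps = 15583 / (15583 + 93722) = 0.1426

0.1426


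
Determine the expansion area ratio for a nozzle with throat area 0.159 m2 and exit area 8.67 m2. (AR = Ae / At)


AR = 8.67 / 0.159 = 54.5

54.5


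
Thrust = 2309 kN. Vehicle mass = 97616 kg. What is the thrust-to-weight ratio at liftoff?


TWR = 2309000 / (97616 * 9.81) = 2.41

2.41


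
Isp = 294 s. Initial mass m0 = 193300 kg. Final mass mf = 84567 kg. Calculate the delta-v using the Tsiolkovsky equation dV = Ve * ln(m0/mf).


Ve = 294 * 9.81 = 2884.14 m/s
dV = 2884.14 * ln(193300/84567) = 2384 m/s

2384 m/s


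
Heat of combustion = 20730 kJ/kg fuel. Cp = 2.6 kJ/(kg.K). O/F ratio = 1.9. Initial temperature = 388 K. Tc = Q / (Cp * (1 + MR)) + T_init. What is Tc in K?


Tc = 20730 / (2.6 * (1 + 1.9)) + 388 = 3137 K

3137 K


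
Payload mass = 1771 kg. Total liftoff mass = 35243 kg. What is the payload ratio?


PR = 1771 / 35243 = 0.0503

0.0503


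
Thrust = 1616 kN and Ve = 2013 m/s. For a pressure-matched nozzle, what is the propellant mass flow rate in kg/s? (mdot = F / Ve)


mdot = F / Ve = 1616000 / 2013 = 802.8 kg/s

802.8 kg/s


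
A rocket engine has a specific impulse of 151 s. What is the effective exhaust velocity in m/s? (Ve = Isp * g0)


Ve = Isp * g0 = 151 * 9.81 = 1481.3 m/s

1481.3 m/s


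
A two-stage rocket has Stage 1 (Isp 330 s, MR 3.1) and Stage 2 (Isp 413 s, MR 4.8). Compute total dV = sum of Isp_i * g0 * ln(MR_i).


dV1 = 330 * 9.81 * ln(3.1) = 3662.7 m/s
dV2 = 413 * 9.81 * ln(4.8) = 6355.3 m/s
Total dV = 3662.7 + 6355.3 = 10018.0 m/s ~ 10018 m/s

10018 m/s


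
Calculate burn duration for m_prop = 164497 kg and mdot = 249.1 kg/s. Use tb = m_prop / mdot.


tb = 164497 / 249.1 = 660.4 s

660.4 s


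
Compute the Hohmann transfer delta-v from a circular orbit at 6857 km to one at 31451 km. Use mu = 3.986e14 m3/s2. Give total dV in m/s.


V1 = sqrt(mu/r1) = 7624.33 m/s
dV1 = V1*(sqrt(2*r2/(r1+r2)) - 1) = 2145.55 m/s
V2 = sqrt(mu/r2) = 3560.01 m/s
dV2 = V2*(1 - sqrt(2*r1/(r1+r2))) = 1429.97 m/s
Total dV = 3576 m/s

3576 m/s


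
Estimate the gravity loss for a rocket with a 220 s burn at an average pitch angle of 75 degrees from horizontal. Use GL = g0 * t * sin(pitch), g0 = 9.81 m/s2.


GL = 9.81 * 220 * sin(75 deg) = 2085 m/s

2085 m/s
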